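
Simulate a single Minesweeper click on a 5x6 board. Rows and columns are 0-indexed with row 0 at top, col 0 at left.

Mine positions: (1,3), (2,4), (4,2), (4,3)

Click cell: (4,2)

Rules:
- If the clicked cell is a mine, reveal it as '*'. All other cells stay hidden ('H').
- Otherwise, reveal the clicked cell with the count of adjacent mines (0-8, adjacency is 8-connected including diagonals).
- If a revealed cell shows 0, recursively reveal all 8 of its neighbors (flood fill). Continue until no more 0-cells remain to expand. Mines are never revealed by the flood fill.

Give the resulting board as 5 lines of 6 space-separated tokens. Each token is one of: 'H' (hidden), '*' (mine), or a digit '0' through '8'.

H H H H H H
H H H H H H
H H H H H H
H H H H H H
H H * H H H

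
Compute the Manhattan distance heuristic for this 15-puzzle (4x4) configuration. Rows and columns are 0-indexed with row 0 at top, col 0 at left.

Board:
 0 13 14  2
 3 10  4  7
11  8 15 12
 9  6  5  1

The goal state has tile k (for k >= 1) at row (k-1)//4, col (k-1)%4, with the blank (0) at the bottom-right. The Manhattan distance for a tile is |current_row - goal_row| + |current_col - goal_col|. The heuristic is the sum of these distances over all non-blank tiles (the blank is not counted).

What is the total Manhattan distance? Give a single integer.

Answer: 36

Derivation:
Tile 13: (0,1)->(3,0) = 4
Tile 14: (0,2)->(3,1) = 4
Tile 2: (0,3)->(0,1) = 2
Tile 3: (1,0)->(0,2) = 3
Tile 10: (1,1)->(2,1) = 1
Tile 4: (1,2)->(0,3) = 2
Tile 7: (1,3)->(1,2) = 1
Tile 11: (2,0)->(2,2) = 2
Tile 8: (2,1)->(1,3) = 3
Tile 15: (2,2)->(3,2) = 1
Tile 12: (2,3)->(2,3) = 0
Tile 9: (3,0)->(2,0) = 1
Tile 6: (3,1)->(1,1) = 2
Tile 5: (3,2)->(1,0) = 4
Tile 1: (3,3)->(0,0) = 6
Sum: 4 + 4 + 2 + 3 + 1 + 2 + 1 + 2 + 3 + 1 + 0 + 1 + 2 + 4 + 6 = 36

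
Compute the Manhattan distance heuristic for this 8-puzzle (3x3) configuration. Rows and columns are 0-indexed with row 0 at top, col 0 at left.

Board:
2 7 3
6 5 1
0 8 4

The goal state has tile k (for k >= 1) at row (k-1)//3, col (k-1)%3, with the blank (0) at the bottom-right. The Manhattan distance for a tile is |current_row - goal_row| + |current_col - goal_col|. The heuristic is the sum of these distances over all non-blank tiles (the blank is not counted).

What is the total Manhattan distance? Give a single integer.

Tile 2: at (0,0), goal (0,1), distance |0-0|+|0-1| = 1
Tile 7: at (0,1), goal (2,0), distance |0-2|+|1-0| = 3
Tile 3: at (0,2), goal (0,2), distance |0-0|+|2-2| = 0
Tile 6: at (1,0), goal (1,2), distance |1-1|+|0-2| = 2
Tile 5: at (1,1), goal (1,1), distance |1-1|+|1-1| = 0
Tile 1: at (1,2), goal (0,0), distance |1-0|+|2-0| = 3
Tile 8: at (2,1), goal (2,1), distance |2-2|+|1-1| = 0
Tile 4: at (2,2), goal (1,0), distance |2-1|+|2-0| = 3
Sum: 1 + 3 + 0 + 2 + 0 + 3 + 0 + 3 = 12

Answer: 12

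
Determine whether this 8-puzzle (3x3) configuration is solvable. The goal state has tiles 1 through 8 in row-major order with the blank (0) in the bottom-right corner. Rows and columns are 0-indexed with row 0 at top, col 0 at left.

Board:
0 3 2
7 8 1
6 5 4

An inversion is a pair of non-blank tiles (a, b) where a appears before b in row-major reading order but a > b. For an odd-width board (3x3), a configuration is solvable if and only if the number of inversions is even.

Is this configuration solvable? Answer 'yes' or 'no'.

Inversions (pairs i<j in row-major order where tile[i] > tile[j] > 0): 14
14 is even, so the puzzle is solvable.

Answer: yes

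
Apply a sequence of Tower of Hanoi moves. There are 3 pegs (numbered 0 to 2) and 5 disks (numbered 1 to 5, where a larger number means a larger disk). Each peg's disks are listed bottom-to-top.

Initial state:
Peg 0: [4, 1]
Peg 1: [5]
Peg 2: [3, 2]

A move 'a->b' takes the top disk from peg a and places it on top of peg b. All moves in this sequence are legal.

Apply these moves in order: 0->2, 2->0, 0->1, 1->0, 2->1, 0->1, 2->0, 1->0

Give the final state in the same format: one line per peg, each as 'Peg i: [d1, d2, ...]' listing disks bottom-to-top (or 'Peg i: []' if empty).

Answer: Peg 0: [4, 3, 1]
Peg 1: [5, 2]
Peg 2: []

Derivation:
After move 1 (0->2):
Peg 0: [4]
Peg 1: [5]
Peg 2: [3, 2, 1]

After move 2 (2->0):
Peg 0: [4, 1]
Peg 1: [5]
Peg 2: [3, 2]

After move 3 (0->1):
Peg 0: [4]
Peg 1: [5, 1]
Peg 2: [3, 2]

After move 4 (1->0):
Peg 0: [4, 1]
Peg 1: [5]
Peg 2: [3, 2]

After move 5 (2->1):
Peg 0: [4, 1]
Peg 1: [5, 2]
Peg 2: [3]

After move 6 (0->1):
Peg 0: [4]
Peg 1: [5, 2, 1]
Peg 2: [3]

After move 7 (2->0):
Peg 0: [4, 3]
Peg 1: [5, 2, 1]
Peg 2: []

After move 8 (1->0):
Peg 0: [4, 3, 1]
Peg 1: [5, 2]
Peg 2: []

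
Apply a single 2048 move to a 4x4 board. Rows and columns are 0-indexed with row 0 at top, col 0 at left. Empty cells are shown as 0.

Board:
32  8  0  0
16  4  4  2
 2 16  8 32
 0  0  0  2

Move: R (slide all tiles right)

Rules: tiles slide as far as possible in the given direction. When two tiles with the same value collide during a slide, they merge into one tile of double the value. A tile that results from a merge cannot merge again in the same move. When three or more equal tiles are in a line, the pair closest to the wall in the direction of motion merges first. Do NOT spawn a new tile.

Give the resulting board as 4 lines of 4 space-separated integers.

Slide right:
row 0: [32, 8, 0, 0] -> [0, 0, 32, 8]
row 1: [16, 4, 4, 2] -> [0, 16, 8, 2]
row 2: [2, 16, 8, 32] -> [2, 16, 8, 32]
row 3: [0, 0, 0, 2] -> [0, 0, 0, 2]

Answer:  0  0 32  8
 0 16  8  2
 2 16  8 32
 0  0  0  2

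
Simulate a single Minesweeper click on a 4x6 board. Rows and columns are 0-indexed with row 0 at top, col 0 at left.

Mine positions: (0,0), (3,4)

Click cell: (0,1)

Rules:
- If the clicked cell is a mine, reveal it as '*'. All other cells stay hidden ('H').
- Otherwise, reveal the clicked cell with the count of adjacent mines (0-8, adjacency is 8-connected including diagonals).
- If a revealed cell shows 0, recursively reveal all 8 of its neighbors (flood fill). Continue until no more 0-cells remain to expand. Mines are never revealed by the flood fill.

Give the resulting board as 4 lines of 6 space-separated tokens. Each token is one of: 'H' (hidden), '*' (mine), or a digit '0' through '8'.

H 1 H H H H
H H H H H H
H H H H H H
H H H H H H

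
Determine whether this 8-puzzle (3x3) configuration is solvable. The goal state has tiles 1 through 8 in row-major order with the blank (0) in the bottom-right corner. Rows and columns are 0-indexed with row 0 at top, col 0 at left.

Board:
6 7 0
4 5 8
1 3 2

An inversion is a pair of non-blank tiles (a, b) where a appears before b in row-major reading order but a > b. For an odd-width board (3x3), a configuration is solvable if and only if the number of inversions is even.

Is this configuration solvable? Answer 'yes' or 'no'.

Inversions (pairs i<j in row-major order where tile[i] > tile[j] > 0): 20
20 is even, so the puzzle is solvable.

Answer: yes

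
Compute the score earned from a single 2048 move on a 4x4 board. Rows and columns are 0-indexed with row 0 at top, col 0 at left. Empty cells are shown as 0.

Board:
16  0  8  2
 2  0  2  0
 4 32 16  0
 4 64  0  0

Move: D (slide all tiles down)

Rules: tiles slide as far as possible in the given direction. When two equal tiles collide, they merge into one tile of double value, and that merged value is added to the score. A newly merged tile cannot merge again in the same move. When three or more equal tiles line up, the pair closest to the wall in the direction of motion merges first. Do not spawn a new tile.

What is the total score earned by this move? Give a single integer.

Slide down:
col 0: [16, 2, 4, 4] -> [0, 16, 2, 8]  score +8 (running 8)
col 1: [0, 0, 32, 64] -> [0, 0, 32, 64]  score +0 (running 8)
col 2: [8, 2, 16, 0] -> [0, 8, 2, 16]  score +0 (running 8)
col 3: [2, 0, 0, 0] -> [0, 0, 0, 2]  score +0 (running 8)
Board after move:
 0  0  0  0
16  0  8  0
 2 32  2  0
 8 64 16  2

Answer: 8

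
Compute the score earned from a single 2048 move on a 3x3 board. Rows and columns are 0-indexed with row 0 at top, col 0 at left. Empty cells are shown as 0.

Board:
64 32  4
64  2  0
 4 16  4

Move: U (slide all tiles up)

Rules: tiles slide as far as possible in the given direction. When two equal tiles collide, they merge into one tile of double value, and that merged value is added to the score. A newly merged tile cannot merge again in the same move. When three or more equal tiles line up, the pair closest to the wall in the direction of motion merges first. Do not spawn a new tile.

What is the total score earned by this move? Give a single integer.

Slide up:
col 0: [64, 64, 4] -> [128, 4, 0]  score +128 (running 128)
col 1: [32, 2, 16] -> [32, 2, 16]  score +0 (running 128)
col 2: [4, 0, 4] -> [8, 0, 0]  score +8 (running 136)
Board after move:
128  32   8
  4   2   0
  0  16   0

Answer: 136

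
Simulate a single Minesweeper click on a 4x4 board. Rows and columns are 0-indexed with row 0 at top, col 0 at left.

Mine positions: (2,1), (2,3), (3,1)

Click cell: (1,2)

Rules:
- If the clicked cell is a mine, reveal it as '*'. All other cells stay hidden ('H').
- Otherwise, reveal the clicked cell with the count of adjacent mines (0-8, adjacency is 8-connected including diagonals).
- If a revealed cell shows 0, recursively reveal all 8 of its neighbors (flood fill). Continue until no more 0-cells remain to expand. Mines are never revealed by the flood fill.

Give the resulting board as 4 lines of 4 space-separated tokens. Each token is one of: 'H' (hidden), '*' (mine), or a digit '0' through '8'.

H H H H
H H 2 H
H H H H
H H H H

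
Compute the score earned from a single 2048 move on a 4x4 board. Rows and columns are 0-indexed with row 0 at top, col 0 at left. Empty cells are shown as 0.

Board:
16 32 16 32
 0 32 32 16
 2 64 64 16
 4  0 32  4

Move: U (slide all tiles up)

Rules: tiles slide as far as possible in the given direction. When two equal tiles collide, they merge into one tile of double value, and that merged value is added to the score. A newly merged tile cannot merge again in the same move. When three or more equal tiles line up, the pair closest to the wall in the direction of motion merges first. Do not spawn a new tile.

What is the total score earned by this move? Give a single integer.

Answer: 96

Derivation:
Slide up:
col 0: [16, 0, 2, 4] -> [16, 2, 4, 0]  score +0 (running 0)
col 1: [32, 32, 64, 0] -> [64, 64, 0, 0]  score +64 (running 64)
col 2: [16, 32, 64, 32] -> [16, 32, 64, 32]  score +0 (running 64)
col 3: [32, 16, 16, 4] -> [32, 32, 4, 0]  score +32 (running 96)
Board after move:
16 64 16 32
 2 64 32 32
 4  0 64  4
 0  0 32  0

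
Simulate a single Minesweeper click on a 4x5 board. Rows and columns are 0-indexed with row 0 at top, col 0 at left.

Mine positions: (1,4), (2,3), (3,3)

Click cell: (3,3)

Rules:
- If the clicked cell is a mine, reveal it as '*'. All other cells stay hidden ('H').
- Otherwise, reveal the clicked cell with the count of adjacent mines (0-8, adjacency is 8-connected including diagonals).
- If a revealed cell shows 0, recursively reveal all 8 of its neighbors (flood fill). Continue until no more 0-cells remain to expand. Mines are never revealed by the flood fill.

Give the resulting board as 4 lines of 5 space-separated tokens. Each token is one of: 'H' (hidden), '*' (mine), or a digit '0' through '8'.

H H H H H
H H H H H
H H H H H
H H H * H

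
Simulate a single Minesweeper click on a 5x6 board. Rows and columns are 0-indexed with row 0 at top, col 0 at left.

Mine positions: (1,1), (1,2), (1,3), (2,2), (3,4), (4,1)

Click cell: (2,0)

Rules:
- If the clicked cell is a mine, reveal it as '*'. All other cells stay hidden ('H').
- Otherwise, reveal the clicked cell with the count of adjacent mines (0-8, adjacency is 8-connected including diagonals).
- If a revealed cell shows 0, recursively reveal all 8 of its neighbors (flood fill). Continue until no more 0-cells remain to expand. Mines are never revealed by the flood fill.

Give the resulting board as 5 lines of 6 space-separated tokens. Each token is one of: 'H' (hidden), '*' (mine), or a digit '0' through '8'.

H H H H H H
H H H H H H
1 H H H H H
H H H H H H
H H H H H H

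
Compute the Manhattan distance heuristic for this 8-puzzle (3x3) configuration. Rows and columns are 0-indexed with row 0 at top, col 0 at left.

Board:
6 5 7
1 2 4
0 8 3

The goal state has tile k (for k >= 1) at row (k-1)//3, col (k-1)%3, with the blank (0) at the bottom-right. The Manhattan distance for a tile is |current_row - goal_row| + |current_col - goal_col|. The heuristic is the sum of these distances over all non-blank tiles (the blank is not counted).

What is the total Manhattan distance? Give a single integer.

Answer: 14

Derivation:
Tile 6: at (0,0), goal (1,2), distance |0-1|+|0-2| = 3
Tile 5: at (0,1), goal (1,1), distance |0-1|+|1-1| = 1
Tile 7: at (0,2), goal (2,0), distance |0-2|+|2-0| = 4
Tile 1: at (1,0), goal (0,0), distance |1-0|+|0-0| = 1
Tile 2: at (1,1), goal (0,1), distance |1-0|+|1-1| = 1
Tile 4: at (1,2), goal (1,0), distance |1-1|+|2-0| = 2
Tile 8: at (2,1), goal (2,1), distance |2-2|+|1-1| = 0
Tile 3: at (2,2), goal (0,2), distance |2-0|+|2-2| = 2
Sum: 3 + 1 + 4 + 1 + 1 + 2 + 0 + 2 = 14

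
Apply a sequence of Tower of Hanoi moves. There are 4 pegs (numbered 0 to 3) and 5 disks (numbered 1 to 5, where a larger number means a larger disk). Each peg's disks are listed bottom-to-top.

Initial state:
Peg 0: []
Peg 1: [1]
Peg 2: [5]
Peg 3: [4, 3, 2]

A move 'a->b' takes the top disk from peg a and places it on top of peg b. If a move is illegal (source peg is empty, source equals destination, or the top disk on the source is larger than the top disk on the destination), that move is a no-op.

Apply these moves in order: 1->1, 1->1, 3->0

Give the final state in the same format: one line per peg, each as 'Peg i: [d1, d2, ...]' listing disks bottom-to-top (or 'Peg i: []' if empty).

Answer: Peg 0: [2]
Peg 1: [1]
Peg 2: [5]
Peg 3: [4, 3]

Derivation:
After move 1 (1->1):
Peg 0: []
Peg 1: [1]
Peg 2: [5]
Peg 3: [4, 3, 2]

After move 2 (1->1):
Peg 0: []
Peg 1: [1]
Peg 2: [5]
Peg 3: [4, 3, 2]

After move 3 (3->0):
Peg 0: [2]
Peg 1: [1]
Peg 2: [5]
Peg 3: [4, 3]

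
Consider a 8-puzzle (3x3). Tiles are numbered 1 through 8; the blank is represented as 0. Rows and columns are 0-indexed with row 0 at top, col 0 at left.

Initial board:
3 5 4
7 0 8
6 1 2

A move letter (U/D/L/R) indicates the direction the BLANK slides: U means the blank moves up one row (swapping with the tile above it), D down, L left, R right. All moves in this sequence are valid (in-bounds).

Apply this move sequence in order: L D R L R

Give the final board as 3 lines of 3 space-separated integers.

After move 1 (L):
3 5 4
0 7 8
6 1 2

After move 2 (D):
3 5 4
6 7 8
0 1 2

After move 3 (R):
3 5 4
6 7 8
1 0 2

After move 4 (L):
3 5 4
6 7 8
0 1 2

After move 5 (R):
3 5 4
6 7 8
1 0 2

Answer: 3 5 4
6 7 8
1 0 2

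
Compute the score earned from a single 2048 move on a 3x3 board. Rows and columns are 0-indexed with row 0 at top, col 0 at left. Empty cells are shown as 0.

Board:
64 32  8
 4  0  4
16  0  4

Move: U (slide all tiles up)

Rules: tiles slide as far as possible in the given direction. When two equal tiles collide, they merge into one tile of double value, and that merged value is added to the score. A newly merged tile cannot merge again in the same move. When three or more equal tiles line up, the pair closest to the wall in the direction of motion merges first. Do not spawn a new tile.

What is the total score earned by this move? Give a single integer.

Slide up:
col 0: [64, 4, 16] -> [64, 4, 16]  score +0 (running 0)
col 1: [32, 0, 0] -> [32, 0, 0]  score +0 (running 0)
col 2: [8, 4, 4] -> [8, 8, 0]  score +8 (running 8)
Board after move:
64 32  8
 4  0  8
16  0  0

Answer: 8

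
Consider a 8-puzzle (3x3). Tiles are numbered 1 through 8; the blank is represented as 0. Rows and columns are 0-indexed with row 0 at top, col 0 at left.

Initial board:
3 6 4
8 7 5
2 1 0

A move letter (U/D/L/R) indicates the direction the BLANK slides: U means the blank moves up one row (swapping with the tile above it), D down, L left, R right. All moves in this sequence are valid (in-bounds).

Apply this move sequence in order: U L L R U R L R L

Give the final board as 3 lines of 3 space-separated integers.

Answer: 3 0 4
8 6 7
2 1 5

Derivation:
After move 1 (U):
3 6 4
8 7 0
2 1 5

After move 2 (L):
3 6 4
8 0 7
2 1 5

After move 3 (L):
3 6 4
0 8 7
2 1 5

After move 4 (R):
3 6 4
8 0 7
2 1 5

After move 5 (U):
3 0 4
8 6 7
2 1 5

After move 6 (R):
3 4 0
8 6 7
2 1 5

After move 7 (L):
3 0 4
8 6 7
2 1 5

After move 8 (R):
3 4 0
8 6 7
2 1 5

After move 9 (L):
3 0 4
8 6 7
2 1 5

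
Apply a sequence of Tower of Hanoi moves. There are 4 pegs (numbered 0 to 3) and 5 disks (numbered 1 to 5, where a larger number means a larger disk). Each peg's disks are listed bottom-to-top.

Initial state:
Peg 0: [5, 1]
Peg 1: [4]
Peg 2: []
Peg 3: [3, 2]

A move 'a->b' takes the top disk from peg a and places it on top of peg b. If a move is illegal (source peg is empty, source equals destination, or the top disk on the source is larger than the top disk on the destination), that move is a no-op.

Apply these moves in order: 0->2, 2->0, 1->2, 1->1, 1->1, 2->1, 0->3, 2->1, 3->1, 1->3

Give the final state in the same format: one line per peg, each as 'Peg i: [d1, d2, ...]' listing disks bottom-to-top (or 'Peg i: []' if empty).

After move 1 (0->2):
Peg 0: [5]
Peg 1: [4]
Peg 2: [1]
Peg 3: [3, 2]

After move 2 (2->0):
Peg 0: [5, 1]
Peg 1: [4]
Peg 2: []
Peg 3: [3, 2]

After move 3 (1->2):
Peg 0: [5, 1]
Peg 1: []
Peg 2: [4]
Peg 3: [3, 2]

After move 4 (1->1):
Peg 0: [5, 1]
Peg 1: []
Peg 2: [4]
Peg 3: [3, 2]

After move 5 (1->1):
Peg 0: [5, 1]
Peg 1: []
Peg 2: [4]
Peg 3: [3, 2]

After move 6 (2->1):
Peg 0: [5, 1]
Peg 1: [4]
Peg 2: []
Peg 3: [3, 2]

After move 7 (0->3):
Peg 0: [5]
Peg 1: [4]
Peg 2: []
Peg 3: [3, 2, 1]

After move 8 (2->1):
Peg 0: [5]
Peg 1: [4]
Peg 2: []
Peg 3: [3, 2, 1]

After move 9 (3->1):
Peg 0: [5]
Peg 1: [4, 1]
Peg 2: []
Peg 3: [3, 2]

After move 10 (1->3):
Peg 0: [5]
Peg 1: [4]
Peg 2: []
Peg 3: [3, 2, 1]

Answer: Peg 0: [5]
Peg 1: [4]
Peg 2: []
Peg 3: [3, 2, 1]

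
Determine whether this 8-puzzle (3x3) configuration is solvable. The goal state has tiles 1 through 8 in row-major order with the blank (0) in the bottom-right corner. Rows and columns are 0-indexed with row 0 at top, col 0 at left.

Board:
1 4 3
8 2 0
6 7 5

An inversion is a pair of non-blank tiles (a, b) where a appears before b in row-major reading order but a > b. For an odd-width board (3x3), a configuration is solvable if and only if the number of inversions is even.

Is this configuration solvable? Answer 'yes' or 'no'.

Answer: no

Derivation:
Inversions (pairs i<j in row-major order where tile[i] > tile[j] > 0): 9
9 is odd, so the puzzle is not solvable.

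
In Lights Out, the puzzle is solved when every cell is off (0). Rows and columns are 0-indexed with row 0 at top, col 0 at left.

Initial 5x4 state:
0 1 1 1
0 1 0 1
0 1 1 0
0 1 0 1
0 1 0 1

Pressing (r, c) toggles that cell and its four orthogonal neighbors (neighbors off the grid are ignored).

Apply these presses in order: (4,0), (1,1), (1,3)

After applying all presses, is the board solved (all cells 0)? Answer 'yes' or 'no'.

After press 1 at (4,0):
0 1 1 1
0 1 0 1
0 1 1 0
1 1 0 1
1 0 0 1

After press 2 at (1,1):
0 0 1 1
1 0 1 1
0 0 1 0
1 1 0 1
1 0 0 1

After press 3 at (1,3):
0 0 1 0
1 0 0 0
0 0 1 1
1 1 0 1
1 0 0 1

Lights still on: 9

Answer: no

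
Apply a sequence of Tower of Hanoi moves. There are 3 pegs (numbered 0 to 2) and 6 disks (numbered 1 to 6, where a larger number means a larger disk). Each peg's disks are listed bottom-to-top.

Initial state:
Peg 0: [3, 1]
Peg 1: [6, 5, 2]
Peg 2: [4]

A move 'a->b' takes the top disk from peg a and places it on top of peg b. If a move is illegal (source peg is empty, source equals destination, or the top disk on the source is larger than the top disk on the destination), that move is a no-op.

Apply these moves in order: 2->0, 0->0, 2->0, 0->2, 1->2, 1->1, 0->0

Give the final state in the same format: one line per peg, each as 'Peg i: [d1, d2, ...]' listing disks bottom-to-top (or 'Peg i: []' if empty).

Answer: Peg 0: [3]
Peg 1: [6, 5, 2]
Peg 2: [4, 1]

Derivation:
After move 1 (2->0):
Peg 0: [3, 1]
Peg 1: [6, 5, 2]
Peg 2: [4]

After move 2 (0->0):
Peg 0: [3, 1]
Peg 1: [6, 5, 2]
Peg 2: [4]

After move 3 (2->0):
Peg 0: [3, 1]
Peg 1: [6, 5, 2]
Peg 2: [4]

After move 4 (0->2):
Peg 0: [3]
Peg 1: [6, 5, 2]
Peg 2: [4, 1]

After move 5 (1->2):
Peg 0: [3]
Peg 1: [6, 5, 2]
Peg 2: [4, 1]

After move 6 (1->1):
Peg 0: [3]
Peg 1: [6, 5, 2]
Peg 2: [4, 1]

After move 7 (0->0):
Peg 0: [3]
Peg 1: [6, 5, 2]
Peg 2: [4, 1]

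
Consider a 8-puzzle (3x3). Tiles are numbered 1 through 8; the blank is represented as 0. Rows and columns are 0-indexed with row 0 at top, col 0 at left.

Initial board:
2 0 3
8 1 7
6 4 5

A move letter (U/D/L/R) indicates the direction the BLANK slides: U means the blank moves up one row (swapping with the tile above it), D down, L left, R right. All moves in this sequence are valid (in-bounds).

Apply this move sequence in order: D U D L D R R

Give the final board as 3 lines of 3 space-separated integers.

Answer: 2 1 3
6 8 7
4 5 0

Derivation:
After move 1 (D):
2 1 3
8 0 7
6 4 5

After move 2 (U):
2 0 3
8 1 7
6 4 5

After move 3 (D):
2 1 3
8 0 7
6 4 5

After move 4 (L):
2 1 3
0 8 7
6 4 5

After move 5 (D):
2 1 3
6 8 7
0 4 5

After move 6 (R):
2 1 3
6 8 7
4 0 5

After move 7 (R):
2 1 3
6 8 7
4 5 0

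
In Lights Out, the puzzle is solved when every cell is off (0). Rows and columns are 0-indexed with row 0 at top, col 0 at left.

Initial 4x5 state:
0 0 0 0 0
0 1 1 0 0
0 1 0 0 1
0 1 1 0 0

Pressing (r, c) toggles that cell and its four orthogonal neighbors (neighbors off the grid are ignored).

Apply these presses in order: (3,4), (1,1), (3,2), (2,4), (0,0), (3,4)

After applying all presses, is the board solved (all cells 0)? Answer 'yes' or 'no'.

After press 1 at (3,4):
0 0 0 0 0
0 1 1 0 0
0 1 0 0 0
0 1 1 1 1

After press 2 at (1,1):
0 1 0 0 0
1 0 0 0 0
0 0 0 0 0
0 1 1 1 1

After press 3 at (3,2):
0 1 0 0 0
1 0 0 0 0
0 0 1 0 0
0 0 0 0 1

After press 4 at (2,4):
0 1 0 0 0
1 0 0 0 1
0 0 1 1 1
0 0 0 0 0

After press 5 at (0,0):
1 0 0 0 0
0 0 0 0 1
0 0 1 1 1
0 0 0 0 0

After press 6 at (3,4):
1 0 0 0 0
0 0 0 0 1
0 0 1 1 0
0 0 0 1 1

Lights still on: 6

Answer: no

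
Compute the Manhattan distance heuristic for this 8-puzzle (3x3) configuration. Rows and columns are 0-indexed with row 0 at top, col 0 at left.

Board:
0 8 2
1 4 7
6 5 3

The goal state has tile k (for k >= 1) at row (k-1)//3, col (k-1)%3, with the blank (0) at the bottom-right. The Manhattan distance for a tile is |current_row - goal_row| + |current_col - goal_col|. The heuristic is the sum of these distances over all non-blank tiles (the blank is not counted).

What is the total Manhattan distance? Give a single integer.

Answer: 14

Derivation:
Tile 8: (0,1)->(2,1) = 2
Tile 2: (0,2)->(0,1) = 1
Tile 1: (1,0)->(0,0) = 1
Tile 4: (1,1)->(1,0) = 1
Tile 7: (1,2)->(2,0) = 3
Tile 6: (2,0)->(1,2) = 3
Tile 5: (2,1)->(1,1) = 1
Tile 3: (2,2)->(0,2) = 2
Sum: 2 + 1 + 1 + 1 + 3 + 3 + 1 + 2 = 14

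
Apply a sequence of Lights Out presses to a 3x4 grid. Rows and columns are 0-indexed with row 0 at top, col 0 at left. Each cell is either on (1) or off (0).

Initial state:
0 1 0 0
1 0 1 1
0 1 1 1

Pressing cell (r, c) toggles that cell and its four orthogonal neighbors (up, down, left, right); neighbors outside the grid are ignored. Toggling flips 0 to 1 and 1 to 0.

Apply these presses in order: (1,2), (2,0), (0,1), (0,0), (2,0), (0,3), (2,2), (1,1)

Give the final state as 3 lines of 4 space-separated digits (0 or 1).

Answer: 0 0 1 1
1 1 0 1
0 1 1 0

Derivation:
After press 1 at (1,2):
0 1 1 0
1 1 0 0
0 1 0 1

After press 2 at (2,0):
0 1 1 0
0 1 0 0
1 0 0 1

After press 3 at (0,1):
1 0 0 0
0 0 0 0
1 0 0 1

After press 4 at (0,0):
0 1 0 0
1 0 0 0
1 0 0 1

After press 5 at (2,0):
0 1 0 0
0 0 0 0
0 1 0 1

After press 6 at (0,3):
0 1 1 1
0 0 0 1
0 1 0 1

After press 7 at (2,2):
0 1 1 1
0 0 1 1
0 0 1 0

After press 8 at (1,1):
0 0 1 1
1 1 0 1
0 1 1 0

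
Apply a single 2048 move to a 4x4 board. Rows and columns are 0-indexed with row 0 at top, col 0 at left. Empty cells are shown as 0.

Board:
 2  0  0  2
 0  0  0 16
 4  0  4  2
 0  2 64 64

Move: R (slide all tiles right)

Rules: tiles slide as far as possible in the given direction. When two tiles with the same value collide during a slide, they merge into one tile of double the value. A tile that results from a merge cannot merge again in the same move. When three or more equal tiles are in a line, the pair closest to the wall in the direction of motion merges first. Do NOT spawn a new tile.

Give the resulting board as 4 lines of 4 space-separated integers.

Answer:   0   0   0   4
  0   0   0  16
  0   0   8   2
  0   0   2 128

Derivation:
Slide right:
row 0: [2, 0, 0, 2] -> [0, 0, 0, 4]
row 1: [0, 0, 0, 16] -> [0, 0, 0, 16]
row 2: [4, 0, 4, 2] -> [0, 0, 8, 2]
row 3: [0, 2, 64, 64] -> [0, 0, 2, 128]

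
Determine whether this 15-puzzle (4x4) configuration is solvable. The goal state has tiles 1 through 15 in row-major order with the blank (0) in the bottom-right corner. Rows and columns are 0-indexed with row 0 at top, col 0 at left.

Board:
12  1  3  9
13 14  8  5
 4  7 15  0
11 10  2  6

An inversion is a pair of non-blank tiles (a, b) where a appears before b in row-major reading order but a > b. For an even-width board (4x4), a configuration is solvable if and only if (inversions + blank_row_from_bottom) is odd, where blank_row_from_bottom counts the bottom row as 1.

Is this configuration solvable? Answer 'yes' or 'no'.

Inversions: 53
Blank is in row 2 (0-indexed from top), which is row 2 counting from the bottom (bottom = 1).
53 + 2 = 55, which is odd, so the puzzle is solvable.

Answer: yes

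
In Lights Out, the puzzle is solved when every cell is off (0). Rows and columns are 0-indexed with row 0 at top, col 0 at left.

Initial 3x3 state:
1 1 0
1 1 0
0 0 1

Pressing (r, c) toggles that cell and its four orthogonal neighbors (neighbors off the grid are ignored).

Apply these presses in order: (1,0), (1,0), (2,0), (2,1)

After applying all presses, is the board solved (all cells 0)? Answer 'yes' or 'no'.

Answer: no

Derivation:
After press 1 at (1,0):
0 1 0
0 0 0
1 0 1

After press 2 at (1,0):
1 1 0
1 1 0
0 0 1

After press 3 at (2,0):
1 1 0
0 1 0
1 1 1

After press 4 at (2,1):
1 1 0
0 0 0
0 0 0

Lights still on: 2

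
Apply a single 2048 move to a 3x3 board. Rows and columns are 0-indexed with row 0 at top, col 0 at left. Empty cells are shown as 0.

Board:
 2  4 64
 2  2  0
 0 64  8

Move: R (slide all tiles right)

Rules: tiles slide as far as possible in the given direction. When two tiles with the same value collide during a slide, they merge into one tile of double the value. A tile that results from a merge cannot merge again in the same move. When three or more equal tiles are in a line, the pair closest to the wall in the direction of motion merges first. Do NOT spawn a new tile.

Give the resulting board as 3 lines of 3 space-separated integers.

Answer:  2  4 64
 0  0  4
 0 64  8

Derivation:
Slide right:
row 0: [2, 4, 64] -> [2, 4, 64]
row 1: [2, 2, 0] -> [0, 0, 4]
row 2: [0, 64, 8] -> [0, 64, 8]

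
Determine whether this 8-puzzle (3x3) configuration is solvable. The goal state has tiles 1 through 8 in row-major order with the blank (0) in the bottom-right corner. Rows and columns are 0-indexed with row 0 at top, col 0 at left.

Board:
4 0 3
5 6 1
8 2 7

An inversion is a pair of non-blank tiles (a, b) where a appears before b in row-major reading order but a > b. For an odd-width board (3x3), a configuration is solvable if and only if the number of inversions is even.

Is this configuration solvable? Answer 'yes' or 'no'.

Inversions (pairs i<j in row-major order where tile[i] > tile[j] > 0): 11
11 is odd, so the puzzle is not solvable.

Answer: no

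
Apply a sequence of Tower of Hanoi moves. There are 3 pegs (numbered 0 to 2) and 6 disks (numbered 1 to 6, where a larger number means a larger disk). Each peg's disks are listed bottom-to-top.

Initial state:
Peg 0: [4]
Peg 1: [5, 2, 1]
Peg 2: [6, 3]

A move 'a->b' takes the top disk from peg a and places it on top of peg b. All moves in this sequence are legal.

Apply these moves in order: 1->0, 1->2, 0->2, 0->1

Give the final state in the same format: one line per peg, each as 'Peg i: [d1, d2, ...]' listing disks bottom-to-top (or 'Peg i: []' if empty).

After move 1 (1->0):
Peg 0: [4, 1]
Peg 1: [5, 2]
Peg 2: [6, 3]

After move 2 (1->2):
Peg 0: [4, 1]
Peg 1: [5]
Peg 2: [6, 3, 2]

After move 3 (0->2):
Peg 0: [4]
Peg 1: [5]
Peg 2: [6, 3, 2, 1]

After move 4 (0->1):
Peg 0: []
Peg 1: [5, 4]
Peg 2: [6, 3, 2, 1]

Answer: Peg 0: []
Peg 1: [5, 4]
Peg 2: [6, 3, 2, 1]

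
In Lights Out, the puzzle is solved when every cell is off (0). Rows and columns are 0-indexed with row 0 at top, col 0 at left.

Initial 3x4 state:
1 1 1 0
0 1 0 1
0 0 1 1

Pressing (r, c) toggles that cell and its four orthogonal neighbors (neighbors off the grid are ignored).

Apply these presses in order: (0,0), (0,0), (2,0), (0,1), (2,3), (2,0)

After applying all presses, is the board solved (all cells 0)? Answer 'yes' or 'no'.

After press 1 at (0,0):
0 0 1 0
1 1 0 1
0 0 1 1

After press 2 at (0,0):
1 1 1 0
0 1 0 1
0 0 1 1

After press 3 at (2,0):
1 1 1 0
1 1 0 1
1 1 1 1

After press 4 at (0,1):
0 0 0 0
1 0 0 1
1 1 1 1

After press 5 at (2,3):
0 0 0 0
1 0 0 0
1 1 0 0

After press 6 at (2,0):
0 0 0 0
0 0 0 0
0 0 0 0

Lights still on: 0

Answer: yes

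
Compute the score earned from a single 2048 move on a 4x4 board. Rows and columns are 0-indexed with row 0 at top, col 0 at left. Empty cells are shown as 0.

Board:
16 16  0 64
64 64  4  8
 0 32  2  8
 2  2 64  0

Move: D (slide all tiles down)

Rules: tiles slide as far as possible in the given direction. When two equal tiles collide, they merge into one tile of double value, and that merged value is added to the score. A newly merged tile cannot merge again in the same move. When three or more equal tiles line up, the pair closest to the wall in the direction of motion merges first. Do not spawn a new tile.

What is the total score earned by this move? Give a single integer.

Answer: 16

Derivation:
Slide down:
col 0: [16, 64, 0, 2] -> [0, 16, 64, 2]  score +0 (running 0)
col 1: [16, 64, 32, 2] -> [16, 64, 32, 2]  score +0 (running 0)
col 2: [0, 4, 2, 64] -> [0, 4, 2, 64]  score +0 (running 0)
col 3: [64, 8, 8, 0] -> [0, 0, 64, 16]  score +16 (running 16)
Board after move:
 0 16  0  0
16 64  4  0
64 32  2 64
 2  2 64 16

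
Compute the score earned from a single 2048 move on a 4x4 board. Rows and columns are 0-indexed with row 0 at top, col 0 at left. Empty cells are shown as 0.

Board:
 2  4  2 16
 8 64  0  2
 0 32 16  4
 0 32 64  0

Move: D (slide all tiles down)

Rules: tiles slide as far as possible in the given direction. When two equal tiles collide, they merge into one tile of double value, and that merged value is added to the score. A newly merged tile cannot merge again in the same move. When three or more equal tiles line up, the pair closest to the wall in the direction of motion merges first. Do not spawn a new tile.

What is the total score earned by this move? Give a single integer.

Answer: 64

Derivation:
Slide down:
col 0: [2, 8, 0, 0] -> [0, 0, 2, 8]  score +0 (running 0)
col 1: [4, 64, 32, 32] -> [0, 4, 64, 64]  score +64 (running 64)
col 2: [2, 0, 16, 64] -> [0, 2, 16, 64]  score +0 (running 64)
col 3: [16, 2, 4, 0] -> [0, 16, 2, 4]  score +0 (running 64)
Board after move:
 0  0  0  0
 0  4  2 16
 2 64 16  2
 8 64 64  4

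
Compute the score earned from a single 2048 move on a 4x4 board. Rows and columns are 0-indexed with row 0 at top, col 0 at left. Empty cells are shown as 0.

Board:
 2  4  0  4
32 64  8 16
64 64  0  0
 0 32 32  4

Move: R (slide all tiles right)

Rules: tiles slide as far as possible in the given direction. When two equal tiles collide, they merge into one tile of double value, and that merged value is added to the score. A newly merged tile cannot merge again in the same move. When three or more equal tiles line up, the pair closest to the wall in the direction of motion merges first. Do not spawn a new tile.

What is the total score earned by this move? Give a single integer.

Slide right:
row 0: [2, 4, 0, 4] -> [0, 0, 2, 8]  score +8 (running 8)
row 1: [32, 64, 8, 16] -> [32, 64, 8, 16]  score +0 (running 8)
row 2: [64, 64, 0, 0] -> [0, 0, 0, 128]  score +128 (running 136)
row 3: [0, 32, 32, 4] -> [0, 0, 64, 4]  score +64 (running 200)
Board after move:
  0   0   2   8
 32  64   8  16
  0   0   0 128
  0   0  64   4

Answer: 200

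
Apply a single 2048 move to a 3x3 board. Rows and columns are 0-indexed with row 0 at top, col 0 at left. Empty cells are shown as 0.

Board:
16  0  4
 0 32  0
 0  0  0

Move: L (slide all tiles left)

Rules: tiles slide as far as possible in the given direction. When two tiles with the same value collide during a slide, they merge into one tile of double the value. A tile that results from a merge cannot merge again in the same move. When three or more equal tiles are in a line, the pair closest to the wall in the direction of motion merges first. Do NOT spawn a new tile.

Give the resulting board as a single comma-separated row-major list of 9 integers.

Slide left:
row 0: [16, 0, 4] -> [16, 4, 0]
row 1: [0, 32, 0] -> [32, 0, 0]
row 2: [0, 0, 0] -> [0, 0, 0]

Answer: 16, 4, 0, 32, 0, 0, 0, 0, 0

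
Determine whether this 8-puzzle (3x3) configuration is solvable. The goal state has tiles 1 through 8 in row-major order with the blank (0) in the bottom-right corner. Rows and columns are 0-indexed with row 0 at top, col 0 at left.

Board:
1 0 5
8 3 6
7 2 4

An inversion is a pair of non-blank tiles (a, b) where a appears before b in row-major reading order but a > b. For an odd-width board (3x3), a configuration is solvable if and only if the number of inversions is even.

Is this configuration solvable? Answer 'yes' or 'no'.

Inversions (pairs i<j in row-major order where tile[i] > tile[j] > 0): 13
13 is odd, so the puzzle is not solvable.

Answer: no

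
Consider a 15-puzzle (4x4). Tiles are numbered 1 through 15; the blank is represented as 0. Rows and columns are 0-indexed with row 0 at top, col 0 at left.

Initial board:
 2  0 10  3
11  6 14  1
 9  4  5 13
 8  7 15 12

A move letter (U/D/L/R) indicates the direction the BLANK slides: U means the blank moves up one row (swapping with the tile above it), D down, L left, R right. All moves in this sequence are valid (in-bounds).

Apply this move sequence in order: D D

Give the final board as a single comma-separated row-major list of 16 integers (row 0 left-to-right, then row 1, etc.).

After move 1 (D):
 2  6 10  3
11  0 14  1
 9  4  5 13
 8  7 15 12

After move 2 (D):
 2  6 10  3
11  4 14  1
 9  0  5 13
 8  7 15 12

Answer: 2, 6, 10, 3, 11, 4, 14, 1, 9, 0, 5, 13, 8, 7, 15, 12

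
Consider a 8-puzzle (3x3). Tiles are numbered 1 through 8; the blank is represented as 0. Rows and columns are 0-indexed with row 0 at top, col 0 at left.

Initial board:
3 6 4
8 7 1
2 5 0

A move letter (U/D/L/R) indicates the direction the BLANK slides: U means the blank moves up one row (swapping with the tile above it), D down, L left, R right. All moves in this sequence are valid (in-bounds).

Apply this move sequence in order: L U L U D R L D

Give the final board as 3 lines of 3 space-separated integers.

After move 1 (L):
3 6 4
8 7 1
2 0 5

After move 2 (U):
3 6 4
8 0 1
2 7 5

After move 3 (L):
3 6 4
0 8 1
2 7 5

After move 4 (U):
0 6 4
3 8 1
2 7 5

After move 5 (D):
3 6 4
0 8 1
2 7 5

After move 6 (R):
3 6 4
8 0 1
2 7 5

After move 7 (L):
3 6 4
0 8 1
2 7 5

After move 8 (D):
3 6 4
2 8 1
0 7 5

Answer: 3 6 4
2 8 1
0 7 5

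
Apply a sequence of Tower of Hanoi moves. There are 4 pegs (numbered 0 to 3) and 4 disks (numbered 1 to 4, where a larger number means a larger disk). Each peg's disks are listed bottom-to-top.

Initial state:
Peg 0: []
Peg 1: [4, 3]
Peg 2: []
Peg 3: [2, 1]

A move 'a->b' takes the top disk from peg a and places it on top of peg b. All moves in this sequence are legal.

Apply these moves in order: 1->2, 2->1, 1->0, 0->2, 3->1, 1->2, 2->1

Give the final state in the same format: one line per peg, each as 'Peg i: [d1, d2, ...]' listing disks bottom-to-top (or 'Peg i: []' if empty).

After move 1 (1->2):
Peg 0: []
Peg 1: [4]
Peg 2: [3]
Peg 3: [2, 1]

After move 2 (2->1):
Peg 0: []
Peg 1: [4, 3]
Peg 2: []
Peg 3: [2, 1]

After move 3 (1->0):
Peg 0: [3]
Peg 1: [4]
Peg 2: []
Peg 3: [2, 1]

After move 4 (0->2):
Peg 0: []
Peg 1: [4]
Peg 2: [3]
Peg 3: [2, 1]

After move 5 (3->1):
Peg 0: []
Peg 1: [4, 1]
Peg 2: [3]
Peg 3: [2]

After move 6 (1->2):
Peg 0: []
Peg 1: [4]
Peg 2: [3, 1]
Peg 3: [2]

After move 7 (2->1):
Peg 0: []
Peg 1: [4, 1]
Peg 2: [3]
Peg 3: [2]

Answer: Peg 0: []
Peg 1: [4, 1]
Peg 2: [3]
Peg 3: [2]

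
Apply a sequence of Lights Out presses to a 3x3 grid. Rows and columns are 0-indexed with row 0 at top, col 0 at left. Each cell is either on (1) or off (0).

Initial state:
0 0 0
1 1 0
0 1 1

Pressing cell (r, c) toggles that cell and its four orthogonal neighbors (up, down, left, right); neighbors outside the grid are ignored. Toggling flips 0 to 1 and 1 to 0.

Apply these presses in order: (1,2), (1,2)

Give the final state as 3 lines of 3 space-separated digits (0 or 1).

Answer: 0 0 0
1 1 0
0 1 1

Derivation:
After press 1 at (1,2):
0 0 1
1 0 1
0 1 0

After press 2 at (1,2):
0 0 0
1 1 0
0 1 1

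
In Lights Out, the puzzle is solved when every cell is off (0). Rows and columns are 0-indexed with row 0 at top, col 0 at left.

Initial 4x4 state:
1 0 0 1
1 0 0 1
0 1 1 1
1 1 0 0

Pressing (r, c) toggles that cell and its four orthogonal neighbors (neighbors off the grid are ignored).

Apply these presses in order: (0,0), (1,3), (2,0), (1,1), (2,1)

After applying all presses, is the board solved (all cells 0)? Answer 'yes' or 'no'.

Answer: yes

Derivation:
After press 1 at (0,0):
0 1 0 1
0 0 0 1
0 1 1 1
1 1 0 0

After press 2 at (1,3):
0 1 0 0
0 0 1 0
0 1 1 0
1 1 0 0

After press 3 at (2,0):
0 1 0 0
1 0 1 0
1 0 1 0
0 1 0 0

After press 4 at (1,1):
0 0 0 0
0 1 0 0
1 1 1 0
0 1 0 0

After press 5 at (2,1):
0 0 0 0
0 0 0 0
0 0 0 0
0 0 0 0

Lights still on: 0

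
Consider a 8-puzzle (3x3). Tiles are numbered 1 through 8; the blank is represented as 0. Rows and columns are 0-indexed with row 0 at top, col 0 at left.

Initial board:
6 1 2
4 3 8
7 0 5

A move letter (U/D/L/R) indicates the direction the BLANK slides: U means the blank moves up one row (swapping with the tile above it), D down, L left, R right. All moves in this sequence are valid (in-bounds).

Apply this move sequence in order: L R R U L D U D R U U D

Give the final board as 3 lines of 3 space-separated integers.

Answer: 6 1 2
4 5 0
7 8 3

Derivation:
After move 1 (L):
6 1 2
4 3 8
0 7 5

After move 2 (R):
6 1 2
4 3 8
7 0 5

After move 3 (R):
6 1 2
4 3 8
7 5 0

After move 4 (U):
6 1 2
4 3 0
7 5 8

After move 5 (L):
6 1 2
4 0 3
7 5 8

After move 6 (D):
6 1 2
4 5 3
7 0 8

After move 7 (U):
6 1 2
4 0 3
7 5 8

After move 8 (D):
6 1 2
4 5 3
7 0 8

After move 9 (R):
6 1 2
4 5 3
7 8 0

After move 10 (U):
6 1 2
4 5 0
7 8 3

After move 11 (U):
6 1 0
4 5 2
7 8 3

After move 12 (D):
6 1 2
4 5 0
7 8 3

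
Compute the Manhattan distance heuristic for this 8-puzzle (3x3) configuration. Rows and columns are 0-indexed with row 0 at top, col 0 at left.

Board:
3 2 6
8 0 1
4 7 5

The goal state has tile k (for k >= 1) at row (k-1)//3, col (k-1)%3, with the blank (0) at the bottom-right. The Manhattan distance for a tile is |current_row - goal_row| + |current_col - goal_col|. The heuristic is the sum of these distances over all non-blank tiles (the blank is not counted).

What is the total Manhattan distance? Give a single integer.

Tile 3: (0,0)->(0,2) = 2
Tile 2: (0,1)->(0,1) = 0
Tile 6: (0,2)->(1,2) = 1
Tile 8: (1,0)->(2,1) = 2
Tile 1: (1,2)->(0,0) = 3
Tile 4: (2,0)->(1,0) = 1
Tile 7: (2,1)->(2,0) = 1
Tile 5: (2,2)->(1,1) = 2
Sum: 2 + 0 + 1 + 2 + 3 + 1 + 1 + 2 = 12

Answer: 12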